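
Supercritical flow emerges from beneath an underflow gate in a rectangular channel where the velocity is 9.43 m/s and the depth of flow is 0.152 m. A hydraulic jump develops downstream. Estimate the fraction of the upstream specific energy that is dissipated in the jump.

Fr₁ = V₁/√(g·y₁) = 9.43/√(9.81×0.152) = 7.72.
Bélanger equation: y₂/y₁ = ½[√(1 + 8Fr₁²) − 1] = ½[√478.1 − 1] = 10.4.
y₂ = 10.4 × 0.152 = 1.59 m.
E₁ = y₁ + V₁²/2g = 4.68 m. ΔE = (y₂ − y₁)³/(4y₁y₂) = 3.06 m. ΔE/E₁ = 3.06/4.68 = 0.653.

ΔE/E₁ = 0.653 (65.3%)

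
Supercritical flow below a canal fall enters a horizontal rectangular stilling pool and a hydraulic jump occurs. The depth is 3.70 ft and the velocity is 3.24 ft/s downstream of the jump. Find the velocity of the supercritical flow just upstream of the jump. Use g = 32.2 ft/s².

V₁ = 21.2 ft/s

Fr₂ = V₂/√(g·y₂) = 3.24/√(32.2×3.70) = 0.297.
The Bélanger relation is symmetric: y₁/y₂ = ½[√(1 + 8Fr₂²) − 1] = ½[√1.705 − 1] = 0.153.
y₁ = 0.153 × 3.70 = 0.566 ft.
V₁ = q/y₁ = 12.0/0.566 = 21.2 ft/s.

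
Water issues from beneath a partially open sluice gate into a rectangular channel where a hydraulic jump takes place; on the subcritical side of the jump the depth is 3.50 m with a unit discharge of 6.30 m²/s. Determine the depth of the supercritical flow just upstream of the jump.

y₁ = 0.568 m

V₂ = q/y₂ = 6.30/3.50 = 1.80 m/s; Fr₂ = V₂/√(g·y₂) = 0.307.
From the momentum equation (using Fr₂), y₁/y₂ = ½[√(1 + 8Fr₂²) − 1] = ½[√1.755 − 1] = 0.162.
y₁ = 0.162 × 3.50 = 0.568 m.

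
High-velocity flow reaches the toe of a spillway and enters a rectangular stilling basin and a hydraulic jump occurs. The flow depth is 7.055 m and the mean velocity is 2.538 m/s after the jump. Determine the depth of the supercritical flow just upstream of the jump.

Fr₂ = V₂/√(g·y₂) = 2.538/√(9.81×7.055) = 0.3051.
Applying the sequent-depth relation in reverse, y₁/y₂ = ½[√(1 + 8Fr₂²) − 1] = ½[√1.7446 − 1] = 0.1604.
y₁ = 0.1604 × 7.055 = 1.132 m.

y₁ = 1.132 m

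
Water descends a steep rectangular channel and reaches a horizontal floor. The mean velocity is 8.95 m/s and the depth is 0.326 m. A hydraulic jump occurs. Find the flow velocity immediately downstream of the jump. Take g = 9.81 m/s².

Fr₁ = V₁/√(g·y₁) = 8.95/√(9.81×0.326) = 5.00.
Sequent-depth ratio: y₂/y₁ = ½[√(1 + 8Fr₁²) − 1] = ½[√201.4 − 1] = 6.60.
y₂ = 6.60 × 0.326 = 2.15 m.
q = V₁·y₁ = 8.95 × 0.326 = 2.92 m²/s.
V₂ = q/y₂ = 2.92/2.15 = 1.36 m/s.

V₂ = 1.36 m/s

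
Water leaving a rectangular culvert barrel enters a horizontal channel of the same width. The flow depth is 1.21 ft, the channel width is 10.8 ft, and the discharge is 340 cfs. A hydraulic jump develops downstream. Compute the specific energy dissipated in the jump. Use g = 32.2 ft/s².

q = Q/b = 340/10.8 = 31.5 ft²/s; V₁ = q/y₁ = 26.0 ft/s. Fr₁ = V₁/√(g·y₁) = 4.17.
Sequent-depth ratio: y₂/y₁ = ½[√(1 + 8Fr₁²) − 1] = ½[√140.0 − 1] = 5.42.
y₂ = 5.42 × 1.21 = 6.55 ft.
V₂ = q/y₂ = 31.5/6.55 = 4.80 ft/s. E₁ = y₁ + V₁²/2g = 11.7 ft; E₂ = y₂ + V₂²/2g = 6.91 ft. ΔE = E₁ − E₂ = 4.81 ft.

ΔE = 4.81 ft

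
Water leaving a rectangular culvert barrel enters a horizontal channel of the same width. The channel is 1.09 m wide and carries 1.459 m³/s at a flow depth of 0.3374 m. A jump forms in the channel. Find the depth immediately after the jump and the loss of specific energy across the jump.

y₂ = 0.8854 m; ΔE = 0.1377 m

q = Q/b = 1.459/1.09 = 1.339 m²/s; V₁ = q/y₁ = 3.967 m/s. Fr₁ = V₁/√(g·y₁) = 2.181.
From the momentum equation for a rectangular channel, y₂/y₁ = ½[√(1 + 8Fr₁²) − 1] = ½[√39.040 − 1] = 2.624.
y₂ = 2.624 × 0.3374 = 0.8854 m.
Head loss: ΔE = (y₂ − y₁)³/(4y₁y₂) = (0.8854 − 0.3374)³/(4×0.3374×0.8854) = 0.1645/1.195 = 0.1377 m.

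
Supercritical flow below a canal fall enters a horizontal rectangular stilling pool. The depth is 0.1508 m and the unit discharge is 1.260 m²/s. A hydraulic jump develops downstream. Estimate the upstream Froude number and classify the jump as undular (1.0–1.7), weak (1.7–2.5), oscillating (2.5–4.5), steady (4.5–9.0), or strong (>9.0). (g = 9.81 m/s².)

Fr₁ = 6.870; steady jump

V₁ = q/y₁ = 1.260/0.1508 = 8.355 m/s. Fr₁ = V₁/√(g·y₁) = 8.355/√(9.81×0.1508) = 6.870.
Fr₁ = 6.870 lies in the steady range.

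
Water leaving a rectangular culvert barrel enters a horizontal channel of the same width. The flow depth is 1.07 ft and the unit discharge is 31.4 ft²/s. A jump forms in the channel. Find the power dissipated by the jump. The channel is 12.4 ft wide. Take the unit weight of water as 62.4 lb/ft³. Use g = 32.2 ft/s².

V₁ = q/y₁ = 31.4/1.07 = 29.3 ft/s. Fr₁ = V₁/√(g·y₁) = 29.3/√(32.2×1.07) = 5.00.
Sequent-depth ratio: y₂/y₁ = ½[√(1 + 8Fr₁²) − 1] = ½[√201.0 − 1] = 6.59.
y₂ = 6.59 × 1.07 = 7.05 ft.
V₂ = q/y₂ = 31.4/7.05 = 4.45 ft/s. E₁ = y₁ + V₁²/2g = 14.4 ft; E₂ = y₂ + V₂²/2g = 7.36 ft. ΔE = E₁ − E₂ = 7.09 ft.
Q = q·b = 31.4 × 12.4 = 389 cfs. P = γ·Q·ΔE/550 = 62.4 × 389 × 7.09 / 550 = 313 hp.

P = 313 hp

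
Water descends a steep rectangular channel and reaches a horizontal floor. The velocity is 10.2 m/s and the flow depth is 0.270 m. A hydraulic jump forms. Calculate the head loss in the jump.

Fr₁ = V₁/√(g·y₁) = 10.2/√(9.81×0.270) = 6.27.
By Bélanger, y₂/y₁ = ½[√(1 + 8Fr₁²) − 1] = ½[√315.2 − 1] = 8.38.
y₂ = 8.38 × 0.270 = 2.26 m.
q = V₁·y₁ = 10.2 × 0.270 = 2.75 m²/s. V₂ = q/y₂ = 2.75/2.26 = 1.22 m/s. E₁ = y₁ + V₁²/2g = 5.57 m; E₂ = y₂ + V₂²/2g = 2.34 m. ΔE = E₁ − E₂ = 3.24 m.

ΔE = 3.24 m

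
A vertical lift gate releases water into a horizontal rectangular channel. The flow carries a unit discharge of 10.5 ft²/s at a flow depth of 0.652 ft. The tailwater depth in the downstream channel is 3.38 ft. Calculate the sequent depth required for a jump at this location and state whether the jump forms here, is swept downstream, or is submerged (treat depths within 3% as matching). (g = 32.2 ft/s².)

V₁ = q/y₁ = 10.5/0.652 = 16.1 ft/s. Fr₁ = V₁/√(g·y₁) = 16.1/√(32.2×0.652) = 3.51.
Conjugate-depth relation: y₂/y₁ = ½[√(1 + 8Fr₁²) − 1] = ½[√99.83 − 1] = 4.50.
y₂ = 4.50 × 0.652 = 2.93 ft.
Tailwater y_tw = 3.38 ft: y_tw > y₂, so the jump is submerged.

y₂ = 2.93 ft; the jump is submerged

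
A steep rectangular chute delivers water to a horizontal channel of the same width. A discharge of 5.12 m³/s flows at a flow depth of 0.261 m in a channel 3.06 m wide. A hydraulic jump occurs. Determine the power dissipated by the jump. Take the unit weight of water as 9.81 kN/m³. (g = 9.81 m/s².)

P = 46.4 kW

q = Q/b = 5.12/3.06 = 1.67 m²/s; V₁ = q/y₁ = 6.41 m/s. Fr₁ = V₁/√(g·y₁) = 4.01.
Conjugate-depth relation: y₂/y₁ = ½[√(1 + 8Fr₁²) − 1] = ½[√129.4 − 1] = 5.19.
y₂ = 5.19 × 0.261 = 1.35 m.
Head loss: ΔE = (y₂ − y₁)³/(4y₁y₂) = (1.35 − 0.261)³/(4×0.261×1.35) = 1.31/1.41 = 0.924 m.
P = γ·Q·ΔE = 9.81 × 5.12 × 0.924 = 46.4 kW.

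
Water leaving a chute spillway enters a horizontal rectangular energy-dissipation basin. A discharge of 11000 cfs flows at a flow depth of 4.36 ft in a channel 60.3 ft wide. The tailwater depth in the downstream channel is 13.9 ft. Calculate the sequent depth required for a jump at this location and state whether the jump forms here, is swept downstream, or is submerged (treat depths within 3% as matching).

q = Q/b = 11000/60.3 = 182 ft²/s; V₁ = q/y₁ = 41.8 ft/s. Fr₁ = V₁/√(g·y₁) = 3.53.
Sequent-depth ratio: y₂/y₁ = ½[√(1 + 8Fr₁²) − 1] = ½[√100.8 − 1] = 4.52.
y₂ = 4.52 × 4.36 = 19.7 ft.
Tailwater y_tw = 13.9 ft: y_tw < y₂, so the jump is swept downstream.

y₂ = 19.7 ft; the jump is swept downstream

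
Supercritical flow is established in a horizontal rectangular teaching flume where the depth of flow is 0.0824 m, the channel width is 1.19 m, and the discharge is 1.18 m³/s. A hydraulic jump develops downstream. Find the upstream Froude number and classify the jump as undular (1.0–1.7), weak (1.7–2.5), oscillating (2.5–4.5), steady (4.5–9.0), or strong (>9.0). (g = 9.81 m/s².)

Fr₁ = 13.4; strong jump

q = Q/b = 1.18/1.19 = 0.992 m²/s; V₁ = q/y₁ = 12.0 m/s. Fr₁ = V₁/√(g·y₁) = 13.4.
Fr₁ = 13.4 lies in the strong range.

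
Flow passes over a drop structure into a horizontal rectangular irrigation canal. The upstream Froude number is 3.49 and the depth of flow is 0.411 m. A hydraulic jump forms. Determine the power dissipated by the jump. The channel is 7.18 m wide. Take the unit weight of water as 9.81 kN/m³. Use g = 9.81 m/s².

Fr₁ = 3.49 (given).
From the momentum equation for a rectangular channel, y₂/y₁ = ½[√(1 + 8Fr₁²) − 1] = ½[√98.44 − 1] = 4.46.
y₂ = 4.46 × 0.411 = 1.83 m.
Head loss: ΔE = (y₂ − y₁)³/(4y₁y₂) = (1.83 − 0.411)³/(4×0.411×1.83) = 2.88/3.01 = 0.955 m.
V₁ = Fr₁·√(g·y₁) = 3.49×√(9.81×0.411) = 7.01 m/s; q = V₁·y₁ = 2.88 m²/s. Q = q·b = 2.88 × 7.18 = 20.7 m³/s. P = γ·Q·ΔE = 9.81 × 20.7 × 0.955 = 194 kW.

P = 194 kW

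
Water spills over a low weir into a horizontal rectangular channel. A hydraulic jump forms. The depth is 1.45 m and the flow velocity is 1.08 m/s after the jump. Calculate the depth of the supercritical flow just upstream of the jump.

Fr₂ = V₂/√(g·y₂) = 1.08/√(9.81×1.45) = 0.286.
Applying the sequent-depth relation in reverse, y₁/y₂ = ½[√(1 + 8Fr₂²) − 1] = ½[√1.656 − 1] = 0.143.
y₁ = 0.143 × 1.45 = 0.208 m.

y₁ = 0.208 m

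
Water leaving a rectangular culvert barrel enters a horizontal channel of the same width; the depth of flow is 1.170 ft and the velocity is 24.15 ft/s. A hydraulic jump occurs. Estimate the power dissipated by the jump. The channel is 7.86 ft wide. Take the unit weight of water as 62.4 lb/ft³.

Fr₁ = V₁/√(g·y₁) = 24.15/√(32.2×1.170) = 3.935.
Conjugate-depth relation: y₂/y₁ = ½[√(1 + 8Fr₁²) − 1] = ½[√124.85 − 1] = 5.087.
y₂ = 5.087 × 1.170 = 5.951 ft.
Head loss: ΔE = (y₂ − y₁)³/(4y₁y₂) = (5.951 − 1.170)³/(4×1.170×5.951) = 109.3/27.85 = 3.925 ft.
q = V₁·y₁ = 24.15 × 1.170 = 28.26 ft²/s. Q = q·b = 28.26 × 7.86 = 222.1 cfs. P = γ·Q·ΔE/550 = 62.4 × 222.1 × 3.925 / 550 = 98.89 hp.

P = 98.89 hp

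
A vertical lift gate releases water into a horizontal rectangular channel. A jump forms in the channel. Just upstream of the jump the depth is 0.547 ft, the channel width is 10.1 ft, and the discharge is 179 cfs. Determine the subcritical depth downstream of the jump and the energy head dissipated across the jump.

y₂ = 5.70 ft; ΔE = 11.0 ft

q = Q/b = 179/10.1 = 17.7 ft²/s; V₁ = q/y₁ = 32.4 ft/s. Fr₁ = V₁/√(g·y₁) = 7.72.
Conjugate-depth relation: y₂/y₁ = ½[√(1 + 8Fr₁²) − 1] = ½[√477.8 − 1] = 10.4.
y₂ = 10.4 × 0.547 = 5.70 ft.
V₂ = q/y₂ = 17.7/5.70 = 3.11 ft/s. E₁ = y₁ + V₁²/2g = 16.8 ft; E₂ = y₂ + V₂²/2g = 5.85 ft. ΔE = E₁ − E₂ = 11.0 ft.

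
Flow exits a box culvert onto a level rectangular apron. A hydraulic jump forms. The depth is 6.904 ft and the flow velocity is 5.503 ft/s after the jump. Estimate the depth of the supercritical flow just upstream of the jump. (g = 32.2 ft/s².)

Fr₂ = V₂/√(g·y₂) = 5.503/√(32.2×6.904) = 0.3691.
From the momentum equation (using Fr₂), y₁/y₂ = ½[√(1 + 8Fr₂²) − 1] = ½[√2.0898 − 1] = 0.2228.
y₁ = 0.2228 × 6.904 = 1.538 ft.

y₁ = 1.538 ft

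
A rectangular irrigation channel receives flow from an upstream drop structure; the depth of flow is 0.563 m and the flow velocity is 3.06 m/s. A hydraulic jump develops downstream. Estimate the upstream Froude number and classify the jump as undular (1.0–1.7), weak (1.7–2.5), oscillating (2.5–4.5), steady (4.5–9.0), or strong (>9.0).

Fr₁ = V₁/√(g·y₁) = 3.06/√(9.81×0.563) = 1.30.
Fr₁ = 1.30 lies in the undular range.

Fr₁ = 1.30; undular jump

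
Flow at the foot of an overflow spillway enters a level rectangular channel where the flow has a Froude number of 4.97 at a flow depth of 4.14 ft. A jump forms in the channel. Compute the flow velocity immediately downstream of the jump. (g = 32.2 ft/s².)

V₂ = 8.77 ft/s

Fr₁ = 4.97 (given).
Bélanger equation: y₂/y₁ = ½[√(1 + 8Fr₁²) − 1] = ½[√198.6 − 1] = 6.55.
y₂ = 6.55 × 4.14 = 27.1 ft.
V₁ = Fr₁·√(g·y₁) = 4.97×√(32.2×4.14) = 57.4 ft/s; q = V₁·y₁ = 238 ft²/s.
V₂ = q/y₂ = 238/27.1 = 8.77 ft/s.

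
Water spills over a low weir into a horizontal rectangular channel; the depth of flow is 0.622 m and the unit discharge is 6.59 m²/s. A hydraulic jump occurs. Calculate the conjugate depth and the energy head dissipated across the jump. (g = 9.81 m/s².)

y₂ = 3.47 m; ΔE = 2.69 m

V₁ = q/y₁ = 6.59/0.622 = 10.6 m/s. Fr₁ = V₁/√(g·y₁) = 10.6/√(9.81×0.622) = 4.29.
Conjugate-depth relation: y₂/y₁ = ½[√(1 + 8Fr₁²) − 1] = ½[√148.2 − 1] = 5.59.
y₂ = 5.59 × 0.622 = 3.47 m.
Head loss: ΔE = (y₂ − y₁)³/(4y₁y₂) = (3.47 − 0.622)³/(4×0.622×3.47) = 23.2/8.64 = 2.69 m.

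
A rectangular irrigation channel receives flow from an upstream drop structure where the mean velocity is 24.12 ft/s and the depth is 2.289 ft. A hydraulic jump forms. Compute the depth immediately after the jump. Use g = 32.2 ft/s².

y₂ = 8.022 ft

Fr₁ = V₁/√(g·y₁) = 24.12/√(32.2×2.289) = 2.809.
From the momentum equation for a rectangular channel, y₂/y₁ = ½[√(1 + 8Fr₁²) − 1] = ½[√64.146 − 1] = 3.505.
y₂ = 3.505 × 2.289 = 8.022 ft.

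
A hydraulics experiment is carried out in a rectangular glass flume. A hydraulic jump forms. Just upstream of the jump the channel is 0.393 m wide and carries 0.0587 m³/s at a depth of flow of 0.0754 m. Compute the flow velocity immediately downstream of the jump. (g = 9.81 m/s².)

q = Q/b = 0.0587/0.393 = 0.149 m²/s; V₁ = q/y₁ = 1.98 m/s. Fr₁ = V₁/√(g·y₁) = 2.30.
By Bélanger, y₂/y₁ = ½[√(1 + 8Fr₁²) − 1] = ½[√43.44 − 1] = 2.80.
y₂ = 2.80 × 0.0754 = 0.211 m.
V₂ = q/y₂ = 0.149/0.211 = 0.709 m/s.

V₂ = 0.709 m/s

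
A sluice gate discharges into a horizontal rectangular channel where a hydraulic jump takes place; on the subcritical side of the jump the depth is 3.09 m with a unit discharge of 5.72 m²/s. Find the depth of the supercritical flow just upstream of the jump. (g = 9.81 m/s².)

V₂ = q/y₂ = 5.72/3.09 = 1.85 m/s; Fr₂ = V₂/√(g·y₂) = 0.336.
From the momentum equation (using Fr₂), y₁/y₂ = ½[√(1 + 8Fr₂²) − 1] = ½[√1.904 − 1] = 0.190.
y₁ = 0.190 × 3.09 = 0.587 m.

y₁ = 0.587 m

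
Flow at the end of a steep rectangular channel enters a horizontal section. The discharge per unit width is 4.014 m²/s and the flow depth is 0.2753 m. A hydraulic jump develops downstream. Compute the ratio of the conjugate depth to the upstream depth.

y₂/y₁ = 12.06

V₁ = q/y₁ = 4.014/0.2753 = 14.58 m/s. Fr₁ = V₁/√(g·y₁) = 14.58/√(9.81×0.2753) = 8.872.
By Bélanger, y₂/y₁ = ½[√(1 + 8Fr₁²) − 1] = ½[√630.73 − 1] = 12.06.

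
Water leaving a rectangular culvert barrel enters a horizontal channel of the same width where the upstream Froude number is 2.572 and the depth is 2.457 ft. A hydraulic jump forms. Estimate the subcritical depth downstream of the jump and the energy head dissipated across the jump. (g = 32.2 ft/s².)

Fr₁ = 2.572 (given).
Sequent-depth ratio: y₂/y₁ = ½[√(1 + 8Fr₁²) − 1] = ½[√53.921 − 1] = 3.172.
y₂ = 3.172 × 2.457 = 7.793 ft.
V₁ = Fr₁·√(g·y₁) = 2.572×√(32.2×2.457) = 22.88 ft/s; q = V₁·y₁ = 56.21 ft²/s. V₂ = q/y₂ = 56.21/7.793 = 7.213 ft/s. E₁ = y₁ + V₁²/2g = 10.58 ft; E₂ = y₂ + V₂²/2g = 8.600 ft. ΔE = E₁ − E₂ = 1.983 ft.

y₂ = 7.793 ft; ΔE = 1.983 ft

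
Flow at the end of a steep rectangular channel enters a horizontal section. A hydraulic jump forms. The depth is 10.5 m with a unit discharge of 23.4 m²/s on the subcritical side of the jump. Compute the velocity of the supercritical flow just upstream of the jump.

V₂ = q/y₂ = 23.4/10.5 = 2.23 m/s; Fr₂ = V₂/√(g·y₂) = 0.220.
Since the conjugate-depth ratio holds either way, y₁/y₂ = ½[√(1 + 8Fr₂²) − 1] = ½[√1.386 − 1] = 0.0886.
y₁ = 0.0886 × 10.5 = 0.930 m.
V₁ = q/y₁ = 23.4/0.930 = 25.2 m/s.

V₁ = 25.2 m/s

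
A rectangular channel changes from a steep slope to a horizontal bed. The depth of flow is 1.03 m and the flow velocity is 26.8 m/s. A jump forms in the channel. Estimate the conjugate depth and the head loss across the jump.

y₂ = 11.8 m; ΔE = 25.6 m

Fr₁ = V₁/√(g·y₁) = 26.8/√(9.81×1.03) = 8.43.
Conjugate-depth relation: y₂/y₁ = ½[√(1 + 8Fr₁²) − 1] = ½[√569.7 − 1] = 11.4.
y₂ = 11.4 × 1.03 = 11.8 m.
q = V₁·y₁ = 26.8 × 1.03 = 27.6 m²/s. V₂ = q/y₂ = 27.6/11.8 = 2.34 m/s. E₁ = y₁ + V₁²/2g = 37.6 m; E₂ = y₂ + V₂²/2g = 12.1 m. ΔE = E₁ − E₂ = 25.6 m.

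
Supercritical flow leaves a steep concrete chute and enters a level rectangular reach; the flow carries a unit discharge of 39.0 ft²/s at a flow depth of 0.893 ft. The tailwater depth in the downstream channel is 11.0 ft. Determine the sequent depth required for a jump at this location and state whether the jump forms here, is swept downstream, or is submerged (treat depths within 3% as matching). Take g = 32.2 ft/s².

V₁ = q/y₁ = 39.0/0.893 = 43.7 ft/s. Fr₁ = V₁/√(g·y₁) = 43.7/√(32.2×0.893) = 8.14.
Sequent-depth ratio: y₂/y₁ = ½[√(1 + 8Fr₁²) − 1] = ½[√531.7 − 1] = 11.0.
y₂ = 11.0 × 0.893 = 9.85 ft.
Tailwater y_tw = 11.0 ft: y_tw > y₂, so the jump is submerged.

y₂ = 9.85 ft; the jump is submerged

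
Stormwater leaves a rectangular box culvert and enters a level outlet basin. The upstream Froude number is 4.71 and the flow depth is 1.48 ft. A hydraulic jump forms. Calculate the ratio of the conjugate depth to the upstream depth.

Fr₁ = 4.71 (given).
By Bélanger, y₂/y₁ = ½[√(1 + 8Fr₁²) − 1] = ½[√178.5 − 1] = 6.18.

y₂/y₁ = 6.18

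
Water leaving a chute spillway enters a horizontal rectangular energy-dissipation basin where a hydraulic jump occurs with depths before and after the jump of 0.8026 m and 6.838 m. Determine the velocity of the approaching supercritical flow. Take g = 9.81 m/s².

V₁ = 17.87 m/s

For a rectangular channel the momentum equation gives q² = ½·g·y₁·y₂·(y₁ + y₂) = ½×9.81×0.8026×6.838×7.641 = 205.7.
q = √205.7 = 14.34 m²/s.
V₁ = q/y₁ = 14.34/0.8026 = 17.87 m/s.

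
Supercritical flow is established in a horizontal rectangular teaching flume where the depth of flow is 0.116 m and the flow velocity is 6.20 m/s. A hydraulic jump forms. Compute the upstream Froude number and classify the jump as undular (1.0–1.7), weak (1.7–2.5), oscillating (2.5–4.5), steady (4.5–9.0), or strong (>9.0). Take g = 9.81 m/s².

Fr₁ = V₁/√(g·y₁) = 6.20/√(9.81×0.116) = 5.81.
Fr₁ = 5.81 lies in the steady range.

Fr₁ = 5.81; steady jump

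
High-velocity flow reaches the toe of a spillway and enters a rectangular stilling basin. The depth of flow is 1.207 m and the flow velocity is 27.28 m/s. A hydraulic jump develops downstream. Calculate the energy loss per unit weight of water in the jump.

Fr₁ = V₁/√(g·y₁) = 27.28/√(9.81×1.207) = 7.928.
Sequent-depth ratio: y₂/y₁ = ½[√(1 + 8Fr₁²) − 1] = ½[√503.81 − 1] = 10.72.
y₂ = 10.72 × 1.207 = 12.94 m.
Head loss: ΔE = (y₂ − y₁)³/(4y₁y₂) = (12.94 − 1.207)³/(4×1.207×12.94) = 1616/62.49 = 25.87 m.

ΔE = 25.87 m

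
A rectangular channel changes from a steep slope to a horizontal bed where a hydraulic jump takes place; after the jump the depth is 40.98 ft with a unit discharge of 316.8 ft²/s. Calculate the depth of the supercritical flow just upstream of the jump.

V₂ = q/y₂ = 316.8/40.98 = 7.731 ft/s; Fr₂ = V₂/√(g·y₂) = 0.2128.
Since the conjugate-depth ratio holds either way, y₁/y₂ = ½[√(1 + 8Fr₂²) − 1] = ½[√1.3623 − 1] = 0.08359.
y₁ = 0.08359 × 40.98 = 3.426 ft.

y₁ = 3.426 ft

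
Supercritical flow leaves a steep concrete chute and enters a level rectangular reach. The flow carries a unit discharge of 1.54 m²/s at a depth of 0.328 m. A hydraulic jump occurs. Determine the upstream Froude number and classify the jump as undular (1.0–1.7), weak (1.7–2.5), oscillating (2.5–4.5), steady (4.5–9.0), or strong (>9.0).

Fr₁ = 2.62; oscillating jump

V₁ = q/y₁ = 1.54/0.328 = 4.70 m/s. Fr₁ = V₁/√(g·y₁) = 4.70/√(9.81×0.328) = 2.62.
Fr₁ = 2.62 lies in the oscillating range.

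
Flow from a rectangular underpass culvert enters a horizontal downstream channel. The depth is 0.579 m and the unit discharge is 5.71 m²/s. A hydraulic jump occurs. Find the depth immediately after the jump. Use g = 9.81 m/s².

y₂ = 3.11 m

V₁ = q/y₁ = 5.71/0.579 = 9.86 m/s. Fr₁ = V₁/√(g·y₁) = 9.86/√(9.81×0.579) = 4.14.
By Bélanger, y₂/y₁ = ½[√(1 + 8Fr₁²) − 1] = ½[√138.0 − 1] = 5.37.
y₂ = 5.37 × 0.579 = 3.11 m.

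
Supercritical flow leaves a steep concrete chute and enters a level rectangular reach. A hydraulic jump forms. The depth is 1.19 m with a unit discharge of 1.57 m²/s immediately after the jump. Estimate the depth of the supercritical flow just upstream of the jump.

y₁ = 0.286 m

V₂ = q/y₂ = 1.57/1.19 = 1.32 m/s; Fr₂ = V₂/√(g·y₂) = 0.386.
Applying the sequent-depth relation in reverse, y₁/y₂ = ½[√(1 + 8Fr₂²) − 1] = ½[√2.193 − 1] = 0.240.
y₁ = 0.240 × 1.19 = 0.286 m.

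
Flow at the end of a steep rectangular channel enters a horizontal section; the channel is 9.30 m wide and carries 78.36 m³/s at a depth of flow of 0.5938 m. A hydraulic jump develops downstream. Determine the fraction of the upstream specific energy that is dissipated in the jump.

ΔE/E₁ = 0.556 (55.6%)

q = Q/b = 78.36/9.30 = 8.426 m²/s; V₁ = q/y₁ = 14.19 m/s. Fr₁ = V₁/√(g·y₁) = 5.879.
By Bélanger, y₂/y₁ = ½[√(1 + 8Fr₁²) − 1] = ½[√277.52 − 1] = 7.829.
y₂ = 7.829 × 0.5938 = 4.649 m.
E₁ = y₁ + V₁²/2g = 10.86 m. ΔE = (y₂ − y₁)³/(4y₁y₂) = 6.040 m. ΔE/E₁ = 6.040/10.86 = 0.556.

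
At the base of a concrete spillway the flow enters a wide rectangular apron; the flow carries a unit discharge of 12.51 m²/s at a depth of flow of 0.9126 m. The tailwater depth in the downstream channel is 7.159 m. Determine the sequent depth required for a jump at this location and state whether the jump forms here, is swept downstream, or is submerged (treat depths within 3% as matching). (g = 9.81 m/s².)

y₂ = 5.474 m; the jump is submerged

V₁ = q/y₁ = 12.51/0.9126 = 13.71 m/s. Fr₁ = V₁/√(g·y₁) = 13.71/√(9.81×0.9126) = 4.581.
Conjugate-depth relation: y₂/y₁ = ½[√(1 + 8Fr₁²) − 1] = ½[√168.92 − 1] = 5.998.
y₂ = 5.998 × 0.9126 = 5.474 m.
Tailwater y_tw = 7.159 m: y_tw > y₂, so the jump is submerged.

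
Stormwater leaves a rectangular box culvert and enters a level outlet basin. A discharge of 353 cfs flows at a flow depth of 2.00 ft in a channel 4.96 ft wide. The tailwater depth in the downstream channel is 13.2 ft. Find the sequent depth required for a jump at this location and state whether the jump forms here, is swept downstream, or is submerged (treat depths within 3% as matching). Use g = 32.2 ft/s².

q = Q/b = 353/4.96 = 71.2 ft²/s; V₁ = q/y₁ = 35.6 ft/s. Fr₁ = V₁/√(g·y₁) = 4.43.
Sequent-depth ratio: y₂/y₁ = ½[√(1 + 8Fr₁²) − 1] = ½[√158.3 − 1] = 5.79.
y₂ = 5.79 × 2.00 = 11.6 ft.
Tailwater y_tw = 13.2 ft: y_tw > y₂, so the jump is submerged.

y₂ = 11.6 ft; the jump is submerged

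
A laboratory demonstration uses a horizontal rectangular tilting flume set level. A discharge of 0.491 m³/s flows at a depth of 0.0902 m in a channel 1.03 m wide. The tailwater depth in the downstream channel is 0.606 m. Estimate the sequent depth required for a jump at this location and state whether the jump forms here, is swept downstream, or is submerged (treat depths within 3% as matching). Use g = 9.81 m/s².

y₂ = 0.673 m; the jump is swept downstream

q = Q/b = 0.491/1.03 = 0.477 m²/s; V₁ = q/y₁ = 5.28 m/s. Fr₁ = V₁/√(g·y₁) = 5.62.
Sequent-depth ratio: y₂/y₁ = ½[√(1 + 8Fr₁²) − 1] = ½[√253.5 − 1] = 7.46.
y₂ = 7.46 × 0.0902 = 0.673 m.
Tailwater y_tw = 0.606 m: y_tw < y₂, so the jump is swept downstream.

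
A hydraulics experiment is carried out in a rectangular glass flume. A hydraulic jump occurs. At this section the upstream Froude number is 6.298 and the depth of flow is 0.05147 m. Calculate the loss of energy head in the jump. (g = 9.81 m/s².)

ΔE = 0.6244 m

Fr₁ = 6.298 (given).
Bélanger equation: y₂/y₁ = ½[√(1 + 8Fr₁²) − 1] = ½[√318.32 − 1] = 8.421.
y₂ = 8.421 × 0.05147 = 0.4334 m.
V₁ = Fr₁·√(g·y₁) = 6.298×√(9.81×0.05147) = 4.475 m/s; q = V₁·y₁ = 0.2303 m²/s. V₂ = q/y₂ = 0.2303/0.4334 = 0.5315 m/s. E₁ = y₁ + V₁²/2g = 1.072 m; E₂ = y₂ + V₂²/2g = 0.4478 m. ΔE = E₁ − E₂ = 0.6244 m.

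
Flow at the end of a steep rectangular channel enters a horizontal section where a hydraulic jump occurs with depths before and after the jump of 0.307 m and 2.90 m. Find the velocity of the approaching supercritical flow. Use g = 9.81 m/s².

V₁ = 12.2 m/s

For a rectangular channel the momentum equation gives q² = ½·g·y₁·y₂·(y₁ + y₂) = ½×9.81×0.307×2.90×3.21 = 14.0.
q = √14.0 = 3.74 m²/s.
V₁ = q/y₁ = 3.74/0.307 = 12.2 m/s.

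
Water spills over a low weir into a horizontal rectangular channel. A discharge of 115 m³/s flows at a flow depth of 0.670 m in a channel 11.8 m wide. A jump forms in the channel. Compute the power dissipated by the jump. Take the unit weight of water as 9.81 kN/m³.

q = Q/b = 115/11.8 = 9.75 m²/s; V₁ = q/y₁ = 14.5 m/s. Fr₁ = V₁/√(g·y₁) = 5.67.
Conjugate-depth relation: y₂/y₁ = ½[√(1 + 8Fr₁²) − 1] = ½[√258.5 − 1] = 7.54.
y₂ = 7.54 × 0.670 = 5.05 m.
Head loss: ΔE = (y₂ − y₁)³/(4y₁y₂) = (5.05 − 0.670)³/(4×0.670×5.05) = 84.1/13.5 = 6.21 m.
P = γ·Q·ΔE = 9.81 × 115 × 6.21 = 7009 kW.

P = 7009 kW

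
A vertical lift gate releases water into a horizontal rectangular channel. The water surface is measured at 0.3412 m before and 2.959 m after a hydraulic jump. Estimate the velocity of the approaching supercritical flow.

For a rectangular channel the momentum equation gives q² = ½·g·y₁·y₂·(y₁ + y₂) = ½×9.81×0.3412×2.959×3.300 = 16.34.
q = √16.34 = 4.043 m²/s.
V₁ = q/y₁ = 4.043/0.3412 = 11.85 m/s.

V₁ = 11.85 m/s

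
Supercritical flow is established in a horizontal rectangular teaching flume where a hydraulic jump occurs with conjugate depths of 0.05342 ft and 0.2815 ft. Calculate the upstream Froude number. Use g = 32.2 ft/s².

For a rectangular channel the momentum equation gives q² = ½·g·y₁·y₂·(y₁ + y₂) = ½×32.2×0.05342×0.2815×0.3349 = 0.08109.
q = √0.08109 = 0.2848 ft²/s.
V₁ = q/y₁ = 5.331 ft/s; Fr₁ = V₁/√(g·y₁) = 4.064.

Fr₁ = 4.064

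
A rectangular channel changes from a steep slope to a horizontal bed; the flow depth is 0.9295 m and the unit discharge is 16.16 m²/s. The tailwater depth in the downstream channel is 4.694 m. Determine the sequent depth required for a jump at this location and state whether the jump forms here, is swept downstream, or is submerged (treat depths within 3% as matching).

y₂ = 7.118 m; the jump is swept downstream

V₁ = q/y₁ = 16.16/0.9295 = 17.39 m/s. Fr₁ = V₁/√(g·y₁) = 17.39/√(9.81×0.9295) = 5.757.
Bélanger equation: y₂/y₁ = ½[√(1 + 8Fr₁²) − 1] = ½[√266.19 − 1] = 7.658.
y₂ = 7.658 × 0.9295 = 7.118 m.
Tailwater y_tw = 4.694 m: y_tw < y₂, so the jump is swept downstream.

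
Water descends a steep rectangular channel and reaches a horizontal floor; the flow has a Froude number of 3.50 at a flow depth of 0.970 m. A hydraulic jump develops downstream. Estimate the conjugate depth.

Fr₁ = 3.50 (given).
By Bélanger, y₂/y₁ = ½[√(1 + 8Fr₁²) − 1] = ½[√99.00 − 1] = 4.47.
y₂ = 4.47 × 0.970 = 4.34 m.

y₂ = 4.34 m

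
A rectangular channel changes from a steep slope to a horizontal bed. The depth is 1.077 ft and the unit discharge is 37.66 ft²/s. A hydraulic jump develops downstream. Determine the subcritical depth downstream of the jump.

V₁ = q/y₁ = 37.66/1.077 = 34.97 ft/s. Fr₁ = V₁/√(g·y₁) = 34.97/√(32.2×1.077) = 5.938.
From the momentum equation for a rectangular channel, y₂/y₁ = ½[√(1 + 8Fr₁²) − 1] = ½[√283.06 − 1] = 7.912.
y₂ = 7.912 × 1.077 = 8.521 ft.

y₂ = 8.521 ft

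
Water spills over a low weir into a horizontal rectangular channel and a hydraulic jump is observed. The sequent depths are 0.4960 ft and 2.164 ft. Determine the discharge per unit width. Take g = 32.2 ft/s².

For a rectangular channel the momentum equation gives q² = ½·g·y₁·y₂·(y₁ + y₂) = ½×32.2×0.4960×2.164×2.660 = 45.97.
q = √45.97 = 6.780 ft²/s.

q = 6.780 ft²/s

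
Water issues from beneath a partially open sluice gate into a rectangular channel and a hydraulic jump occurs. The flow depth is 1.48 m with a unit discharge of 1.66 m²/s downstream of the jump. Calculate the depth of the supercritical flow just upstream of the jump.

V₂ = q/y₂ = 1.66/1.48 = 1.12 m/s; Fr₂ = V₂/√(g·y₂) = 0.294.
The Bélanger relation is symmetric: y₁/y₂ = ½[√(1 + 8Fr₂²) − 1] = ½[√1.693 − 1] = 0.151.
y₁ = 0.151 × 1.48 = 0.223 m.

y₁ = 0.223 m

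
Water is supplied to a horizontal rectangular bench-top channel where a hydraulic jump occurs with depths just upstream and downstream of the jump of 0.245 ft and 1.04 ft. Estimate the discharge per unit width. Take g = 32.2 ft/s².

For a rectangular channel the momentum equation gives q² = ½·g·y₁·y₂·(y₁ + y₂) = ½×32.2×0.245×1.04×1.29 = 5.27.
q = √5.27 = 2.30 ft²/s.

q = 2.30 ft²/s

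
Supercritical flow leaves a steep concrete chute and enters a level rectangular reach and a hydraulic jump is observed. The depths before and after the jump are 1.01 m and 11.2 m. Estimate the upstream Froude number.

Fr₁ = 8.19

For a rectangular channel the momentum equation gives q² = ½·g·y₁·y₂·(y₁ + y₂) = ½×9.81×1.01×11.2×12.2 = 677.
q = √677 = 26.0 m²/s.
V₁ = q/y₁ = 25.8 m/s; Fr₁ = V₁/√(g·y₁) = 8.19.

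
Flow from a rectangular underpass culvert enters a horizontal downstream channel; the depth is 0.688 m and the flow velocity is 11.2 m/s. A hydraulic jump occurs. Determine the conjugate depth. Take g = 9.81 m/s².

y₂ = 3.86 m

Fr₁ = V₁/√(g·y₁) = 11.2/√(9.81×0.688) = 4.31.
Sequent-depth ratio: y₂/y₁ = ½[√(1 + 8Fr₁²) − 1] = ½[√149.7 − 1] = 5.62.
y₂ = 5.62 × 0.688 = 3.86 m.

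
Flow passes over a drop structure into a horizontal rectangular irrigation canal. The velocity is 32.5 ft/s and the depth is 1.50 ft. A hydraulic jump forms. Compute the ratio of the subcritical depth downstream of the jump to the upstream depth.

y₂/y₁ = 6.13

Fr₁ = V₁/√(g·y₁) = 32.5/√(32.2×1.50) = 4.68.
Bélanger equation: y₂/y₁ = ½[√(1 + 8Fr₁²) − 1] = ½[√175.9 − 1] = 6.13.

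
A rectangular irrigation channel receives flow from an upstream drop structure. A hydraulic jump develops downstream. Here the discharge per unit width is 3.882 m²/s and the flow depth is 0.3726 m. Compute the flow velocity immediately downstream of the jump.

V₂ = 1.442 m/s

V₁ = q/y₁ = 3.882/0.3726 = 10.42 m/s. Fr₁ = V₁/√(g·y₁) = 10.42/√(9.81×0.3726) = 5.450.
Conjugate-depth relation: y₂/y₁ = ½[√(1 + 8Fr₁²) − 1] = ½[√238.58 − 1] = 7.223.
y₂ = 7.223 × 0.3726 = 2.691 m.
V₂ = q/y₂ = 3.882/2.691 = 1.442 m/s.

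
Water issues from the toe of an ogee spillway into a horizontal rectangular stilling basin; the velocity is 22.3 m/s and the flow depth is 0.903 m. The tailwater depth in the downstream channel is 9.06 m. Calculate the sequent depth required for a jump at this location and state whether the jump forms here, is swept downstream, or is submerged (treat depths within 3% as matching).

Fr₁ = V₁/√(g·y₁) = 22.3/√(9.81×0.903) = 7.49.
From the momentum equation for a rectangular channel, y₂/y₁ = ½[√(1 + 8Fr₁²) − 1] = ½[√450.1 − 1] = 10.1.
y₂ = 10.1 × 0.903 = 9.13 m.
Tailwater y_tw = 9.06 m: y_tw ≈ y₂, so the jump forms here.

y₂ = 9.13 m; the jump forms here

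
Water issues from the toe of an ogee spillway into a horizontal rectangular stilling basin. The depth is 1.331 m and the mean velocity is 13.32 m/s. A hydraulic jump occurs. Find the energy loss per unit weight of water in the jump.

ΔE = 3.666 m

Fr₁ = V₁/√(g·y₁) = 13.32/√(9.81×1.331) = 3.686.
By Bélanger, y₂/y₁ = ½[√(1 + 8Fr₁²) − 1] = ½[√109.71 − 1] = 4.737.
y₂ = 4.737 × 1.331 = 6.305 m.
Head loss: ΔE = (y₂ − y₁)³/(4y₁y₂) = (6.305 − 1.331)³/(4×1.331×6.305) = 123.1/33.57 = 3.666 m.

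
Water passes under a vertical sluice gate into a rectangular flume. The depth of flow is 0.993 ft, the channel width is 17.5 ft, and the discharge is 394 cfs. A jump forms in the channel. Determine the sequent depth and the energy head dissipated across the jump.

q = Q/b = 394/17.5 = 22.5 ft²/s; V₁ = q/y₁ = 22.7 ft/s. Fr₁ = V₁/√(g·y₁) = 4.01.
Conjugate-depth relation: y₂/y₁ = ½[√(1 + 8Fr₁²) − 1] = ½[√129.6 − 1] = 5.19.
y₂ = 5.19 × 0.993 = 5.16 ft.
Head loss: ΔE = (y₂ − y₁)³/(4y₁y₂) = (5.16 − 0.993)³/(4×0.993×5.16) = 72.2/20.5 = 3.52 ft.

y₂ = 5.16 ft; ΔE = 3.52 ft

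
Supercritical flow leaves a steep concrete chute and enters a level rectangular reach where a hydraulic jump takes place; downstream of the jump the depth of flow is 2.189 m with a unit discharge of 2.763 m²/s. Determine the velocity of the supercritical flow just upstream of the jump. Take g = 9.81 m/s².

V₁ = 9.622 m/s

V₂ = q/y₂ = 2.763/2.189 = 1.262 m/s; Fr₂ = V₂/√(g·y₂) = 0.2724.
From the momentum equation (using Fr₂), y₁/y₂ = ½[√(1 + 8Fr₂²) − 1] = ½[√1.5935 − 1] = 0.1312.
y₁ = 0.1312 × 2.189 = 0.2871 m.
V₁ = q/y₁ = 2.763/0.2871 = 9.622 m/s.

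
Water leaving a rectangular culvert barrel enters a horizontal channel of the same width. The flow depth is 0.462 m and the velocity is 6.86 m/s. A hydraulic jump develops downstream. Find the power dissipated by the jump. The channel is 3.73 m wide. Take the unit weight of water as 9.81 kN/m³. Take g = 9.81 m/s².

P = 96.2 kW

Fr₁ = V₁/√(g·y₁) = 6.86/√(9.81×0.462) = 3.22.
Bélanger equation: y₂/y₁ = ½[√(1 + 8Fr₁²) − 1] = ½[√84.07 − 1] = 4.08.
y₂ = 4.08 × 0.462 = 1.89 m.
q = V₁·y₁ = 6.86 × 0.462 = 3.17 m²/s. V₂ = q/y₂ = 3.17/1.89 = 1.68 m/s. E₁ = y₁ + V₁²/2g = 2.86 m; E₂ = y₂ + V₂²/2g = 2.03 m. ΔE = E₁ − E₂ = 0.830 m.
Q = q·b = 3.17 × 3.73 = 11.8 m³/s. P = γ·Q·ΔE = 9.81 × 11.8 × 0.830 = 96.2 kW.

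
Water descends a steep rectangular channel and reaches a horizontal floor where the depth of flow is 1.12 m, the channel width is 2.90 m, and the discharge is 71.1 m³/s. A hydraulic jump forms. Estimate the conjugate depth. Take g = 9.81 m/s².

q = Q/b = 71.1/2.90 = 24.5 m²/s; V₁ = q/y₁ = 21.9 m/s. Fr₁ = V₁/√(g·y₁) = 6.60.
From the momentum equation for a rectangular channel, y₂/y₁ = ½[√(1 + 8Fr₁²) − 1] = ½[√349.9 − 1] = 8.85.
y₂ = 8.85 × 1.12 = 9.92 m.

y₂ = 9.92 m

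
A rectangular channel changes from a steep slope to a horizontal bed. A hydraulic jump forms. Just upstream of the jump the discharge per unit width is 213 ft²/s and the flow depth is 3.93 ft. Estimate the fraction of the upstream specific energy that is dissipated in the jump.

ΔE/E₁ = 0.475 (47.5%)

V₁ = q/y₁ = 213/3.93 = 54.2 ft/s. Fr₁ = V₁/√(g·y₁) = 54.2/√(32.2×3.93) = 4.82.
From the momentum equation for a rectangular channel, y₂/y₁ = ½[√(1 + 8Fr₁²) − 1] = ½[√186.7 − 1] = 6.33.
y₂ = 6.33 × 3.93 = 24.9 ft.
E₁ = y₁ + V₁²/2g = 49.5 ft. ΔE = (y₂ − y₁)³/(4y₁y₂) = 23.5 ft. ΔE/E₁ = 23.5/49.5 = 0.475.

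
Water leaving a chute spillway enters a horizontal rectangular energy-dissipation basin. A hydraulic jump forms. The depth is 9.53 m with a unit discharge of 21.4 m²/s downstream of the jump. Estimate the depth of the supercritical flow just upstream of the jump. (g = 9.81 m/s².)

V₂ = q/y₂ = 21.4/9.53 = 2.25 m/s; Fr₂ = V₂/√(g·y₂) = 0.232.
The Bélanger relation is symmetric: y₁/y₂ = ½[√(1 + 8Fr₂²) − 1] = ½[√1.431 − 1] = 0.0982.
y₁ = 0.0982 × 9.53 = 0.936 m.

y₁ = 0.936 m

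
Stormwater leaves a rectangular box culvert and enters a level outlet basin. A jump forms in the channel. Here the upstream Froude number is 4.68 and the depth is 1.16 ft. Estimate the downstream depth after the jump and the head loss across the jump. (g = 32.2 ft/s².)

y₂ = 7.12 ft; ΔE = 6.41 ft

Fr₁ = 4.68 (given).
Sequent-depth ratio: y₂/y₁ = ½[√(1 + 8Fr₁²) − 1] = ½[√176.2 − 1] = 6.14.
y₂ = 6.14 × 1.16 = 7.12 ft.
Head loss: ΔE = (y₂ − y₁)³/(4y₁y₂) = (7.12 − 1.16)³/(4×1.16×7.12) = 212/33.0 = 6.41 ft.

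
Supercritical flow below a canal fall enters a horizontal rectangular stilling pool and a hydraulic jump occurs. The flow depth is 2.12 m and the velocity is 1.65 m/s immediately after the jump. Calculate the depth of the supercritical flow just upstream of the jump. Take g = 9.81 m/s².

y₁ = 0.457 m

Fr₂ = V₂/√(g·y₂) = 1.65/√(9.81×2.12) = 0.362.
Applying the sequent-depth relation in reverse, y₁/y₂ = ½[√(1 + 8Fr₂²) − 1] = ½[√2.047 − 1] = 0.215.
y₁ = 0.215 × 2.12 = 0.457 m.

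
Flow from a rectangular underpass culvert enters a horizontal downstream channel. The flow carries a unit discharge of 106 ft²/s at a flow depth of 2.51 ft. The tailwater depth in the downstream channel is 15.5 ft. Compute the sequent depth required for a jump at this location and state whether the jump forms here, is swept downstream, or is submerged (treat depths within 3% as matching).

V₁ = q/y₁ = 106/2.51 = 42.2 ft/s. Fr₁ = V₁/√(g·y₁) = 42.2/√(32.2×2.51) = 4.70.
Conjugate-depth relation: y₂/y₁ = ½[√(1 + 8Fr₁²) − 1] = ½[√177.5 − 1] = 6.16.
y₂ = 6.16 × 2.51 = 15.5 ft.
Tailwater y_tw = 15.5 ft: y_tw ≈ y₂, so the jump forms here.

y₂ = 15.5 ft; the jump forms here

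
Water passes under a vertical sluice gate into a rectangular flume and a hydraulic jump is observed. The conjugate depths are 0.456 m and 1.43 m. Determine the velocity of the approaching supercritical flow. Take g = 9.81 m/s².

For a rectangular channel the momentum equation gives q² = ½·g·y₁·y₂·(y₁ + y₂) = ½×9.81×0.456×1.43×1.89 = 6.03.
q = √6.03 = 2.46 m²/s.
V₁ = q/y₁ = 2.46/0.456 = 5.39 m/s.

V₁ = 5.39 m/s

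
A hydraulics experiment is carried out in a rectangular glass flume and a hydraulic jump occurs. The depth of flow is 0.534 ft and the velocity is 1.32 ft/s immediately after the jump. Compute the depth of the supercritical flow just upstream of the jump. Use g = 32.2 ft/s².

Fr₂ = V₂/√(g·y₂) = 1.32/√(32.2×0.534) = 0.318.
The Bélanger relation is symmetric: y₁/y₂ = ½[√(1 + 8Fr₂²) − 1] = ½[√1.811 − 1] = 0.173.
y₁ = 0.173 × 0.534 = 0.0923 ft.

y₁ = 0.0923 ft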